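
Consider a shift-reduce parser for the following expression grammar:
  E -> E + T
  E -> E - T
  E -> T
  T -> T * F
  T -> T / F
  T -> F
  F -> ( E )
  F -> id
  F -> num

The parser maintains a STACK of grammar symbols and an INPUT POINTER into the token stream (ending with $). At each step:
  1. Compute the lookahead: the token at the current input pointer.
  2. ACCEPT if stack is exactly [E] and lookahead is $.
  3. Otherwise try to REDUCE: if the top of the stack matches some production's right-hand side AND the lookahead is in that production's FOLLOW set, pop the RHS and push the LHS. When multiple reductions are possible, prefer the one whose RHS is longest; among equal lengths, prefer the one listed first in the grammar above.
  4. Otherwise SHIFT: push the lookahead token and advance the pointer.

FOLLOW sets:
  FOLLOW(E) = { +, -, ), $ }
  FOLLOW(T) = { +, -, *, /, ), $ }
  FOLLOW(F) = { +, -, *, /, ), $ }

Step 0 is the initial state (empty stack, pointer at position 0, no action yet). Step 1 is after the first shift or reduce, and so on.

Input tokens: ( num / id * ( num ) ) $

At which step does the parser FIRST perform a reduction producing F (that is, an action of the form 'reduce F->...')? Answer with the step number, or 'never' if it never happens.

Answer: 3

Derivation:
Step 1: shift (. Stack=[(] ptr=1 lookahead=num remaining=[num / id * ( num ) ) $]
Step 2: shift num. Stack=[( num] ptr=2 lookahead=/ remaining=[/ id * ( num ) ) $]
Step 3: reduce F->num. Stack=[( F] ptr=2 lookahead=/ remaining=[/ id * ( num ) ) $]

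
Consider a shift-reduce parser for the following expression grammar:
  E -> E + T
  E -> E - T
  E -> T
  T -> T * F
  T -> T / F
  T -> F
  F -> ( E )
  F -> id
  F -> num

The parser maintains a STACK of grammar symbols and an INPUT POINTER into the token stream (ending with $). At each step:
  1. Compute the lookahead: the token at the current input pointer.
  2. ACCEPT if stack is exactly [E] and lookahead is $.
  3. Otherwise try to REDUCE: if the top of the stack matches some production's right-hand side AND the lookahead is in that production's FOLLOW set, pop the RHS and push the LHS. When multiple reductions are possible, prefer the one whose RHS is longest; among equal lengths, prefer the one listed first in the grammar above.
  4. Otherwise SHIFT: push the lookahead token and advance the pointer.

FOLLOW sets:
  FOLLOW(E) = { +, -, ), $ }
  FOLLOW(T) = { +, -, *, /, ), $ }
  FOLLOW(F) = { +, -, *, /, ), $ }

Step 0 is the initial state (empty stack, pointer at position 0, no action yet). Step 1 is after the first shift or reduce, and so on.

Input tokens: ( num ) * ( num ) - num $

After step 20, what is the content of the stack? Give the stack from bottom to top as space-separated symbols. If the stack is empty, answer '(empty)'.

Answer: E - num

Derivation:
Step 1: shift (. Stack=[(] ptr=1 lookahead=num remaining=[num ) * ( num ) - num $]
Step 2: shift num. Stack=[( num] ptr=2 lookahead=) remaining=[) * ( num ) - num $]
Step 3: reduce F->num. Stack=[( F] ptr=2 lookahead=) remaining=[) * ( num ) - num $]
Step 4: reduce T->F. Stack=[( T] ptr=2 lookahead=) remaining=[) * ( num ) - num $]
Step 5: reduce E->T. Stack=[( E] ptr=2 lookahead=) remaining=[) * ( num ) - num $]
Step 6: shift ). Stack=[( E )] ptr=3 lookahead=* remaining=[* ( num ) - num $]
Step 7: reduce F->( E ). Stack=[F] ptr=3 lookahead=* remaining=[* ( num ) - num $]
Step 8: reduce T->F. Stack=[T] ptr=3 lookahead=* remaining=[* ( num ) - num $]
Step 9: shift *. Stack=[T *] ptr=4 lookahead=( remaining=[( num ) - num $]
Step 10: shift (. Stack=[T * (] ptr=5 lookahead=num remaining=[num ) - num $]
Step 11: shift num. Stack=[T * ( num] ptr=6 lookahead=) remaining=[) - num $]
Step 12: reduce F->num. Stack=[T * ( F] ptr=6 lookahead=) remaining=[) - num $]
Step 13: reduce T->F. Stack=[T * ( T] ptr=6 lookahead=) remaining=[) - num $]
Step 14: reduce E->T. Stack=[T * ( E] ptr=6 lookahead=) remaining=[) - num $]
Step 15: shift ). Stack=[T * ( E )] ptr=7 lookahead=- remaining=[- num $]
Step 16: reduce F->( E ). Stack=[T * F] ptr=7 lookahead=- remaining=[- num $]
Step 17: reduce T->T * F. Stack=[T] ptr=7 lookahead=- remaining=[- num $]
Step 18: reduce E->T. Stack=[E] ptr=7 lookahead=- remaining=[- num $]
Step 19: shift -. Stack=[E -] ptr=8 lookahead=num remaining=[num $]
Step 20: shift num. Stack=[E - num] ptr=9 lookahead=$ remaining=[$]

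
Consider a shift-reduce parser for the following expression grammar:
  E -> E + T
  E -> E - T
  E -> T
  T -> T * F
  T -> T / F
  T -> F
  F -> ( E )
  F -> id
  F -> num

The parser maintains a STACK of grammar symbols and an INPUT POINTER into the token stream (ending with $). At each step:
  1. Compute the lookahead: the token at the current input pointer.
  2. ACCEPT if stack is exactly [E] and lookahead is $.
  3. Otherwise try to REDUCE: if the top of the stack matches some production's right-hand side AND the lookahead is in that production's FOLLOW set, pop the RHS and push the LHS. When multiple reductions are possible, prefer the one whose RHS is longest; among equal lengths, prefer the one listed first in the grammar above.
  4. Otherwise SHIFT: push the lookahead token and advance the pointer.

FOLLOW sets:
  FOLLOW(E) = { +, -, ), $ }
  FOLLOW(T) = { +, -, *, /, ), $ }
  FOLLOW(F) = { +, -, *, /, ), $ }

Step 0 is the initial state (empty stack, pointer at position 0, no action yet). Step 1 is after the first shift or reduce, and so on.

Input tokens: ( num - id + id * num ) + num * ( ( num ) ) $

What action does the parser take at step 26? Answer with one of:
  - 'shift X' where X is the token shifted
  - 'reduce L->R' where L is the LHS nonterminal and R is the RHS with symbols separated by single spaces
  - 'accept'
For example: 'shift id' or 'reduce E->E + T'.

Step 1: shift (. Stack=[(] ptr=1 lookahead=num remaining=[num - id + id * num ) + num * ( ( num ) ) $]
Step 2: shift num. Stack=[( num] ptr=2 lookahead=- remaining=[- id + id * num ) + num * ( ( num ) ) $]
Step 3: reduce F->num. Stack=[( F] ptr=2 lookahead=- remaining=[- id + id * num ) + num * ( ( num ) ) $]
Step 4: reduce T->F. Stack=[( T] ptr=2 lookahead=- remaining=[- id + id * num ) + num * ( ( num ) ) $]
Step 5: reduce E->T. Stack=[( E] ptr=2 lookahead=- remaining=[- id + id * num ) + num * ( ( num ) ) $]
Step 6: shift -. Stack=[( E -] ptr=3 lookahead=id remaining=[id + id * num ) + num * ( ( num ) ) $]
Step 7: shift id. Stack=[( E - id] ptr=4 lookahead=+ remaining=[+ id * num ) + num * ( ( num ) ) $]
Step 8: reduce F->id. Stack=[( E - F] ptr=4 lookahead=+ remaining=[+ id * num ) + num * ( ( num ) ) $]
Step 9: reduce T->F. Stack=[( E - T] ptr=4 lookahead=+ remaining=[+ id * num ) + num * ( ( num ) ) $]
Step 10: reduce E->E - T. Stack=[( E] ptr=4 lookahead=+ remaining=[+ id * num ) + num * ( ( num ) ) $]
Step 11: shift +. Stack=[( E +] ptr=5 lookahead=id remaining=[id * num ) + num * ( ( num ) ) $]
Step 12: shift id. Stack=[( E + id] ptr=6 lookahead=* remaining=[* num ) + num * ( ( num ) ) $]
Step 13: reduce F->id. Stack=[( E + F] ptr=6 lookahead=* remaining=[* num ) + num * ( ( num ) ) $]
Step 14: reduce T->F. Stack=[( E + T] ptr=6 lookahead=* remaining=[* num ) + num * ( ( num ) ) $]
Step 15: shift *. Stack=[( E + T *] ptr=7 lookahead=num remaining=[num ) + num * ( ( num ) ) $]
Step 16: shift num. Stack=[( E + T * num] ptr=8 lookahead=) remaining=[) + num * ( ( num ) ) $]
Step 17: reduce F->num. Stack=[( E + T * F] ptr=8 lookahead=) remaining=[) + num * ( ( num ) ) $]
Step 18: reduce T->T * F. Stack=[( E + T] ptr=8 lookahead=) remaining=[) + num * ( ( num ) ) $]
Step 19: reduce E->E + T. Stack=[( E] ptr=8 lookahead=) remaining=[) + num * ( ( num ) ) $]
Step 20: shift ). Stack=[( E )] ptr=9 lookahead=+ remaining=[+ num * ( ( num ) ) $]
Step 21: reduce F->( E ). Stack=[F] ptr=9 lookahead=+ remaining=[+ num * ( ( num ) ) $]
Step 22: reduce T->F. Stack=[T] ptr=9 lookahead=+ remaining=[+ num * ( ( num ) ) $]
Step 23: reduce E->T. Stack=[E] ptr=9 lookahead=+ remaining=[+ num * ( ( num ) ) $]
Step 24: shift +. Stack=[E +] ptr=10 lookahead=num remaining=[num * ( ( num ) ) $]
Step 25: shift num. Stack=[E + num] ptr=11 lookahead=* remaining=[* ( ( num ) ) $]
Step 26: reduce F->num. Stack=[E + F] ptr=11 lookahead=* remaining=[* ( ( num ) ) $]

Answer: reduce F->num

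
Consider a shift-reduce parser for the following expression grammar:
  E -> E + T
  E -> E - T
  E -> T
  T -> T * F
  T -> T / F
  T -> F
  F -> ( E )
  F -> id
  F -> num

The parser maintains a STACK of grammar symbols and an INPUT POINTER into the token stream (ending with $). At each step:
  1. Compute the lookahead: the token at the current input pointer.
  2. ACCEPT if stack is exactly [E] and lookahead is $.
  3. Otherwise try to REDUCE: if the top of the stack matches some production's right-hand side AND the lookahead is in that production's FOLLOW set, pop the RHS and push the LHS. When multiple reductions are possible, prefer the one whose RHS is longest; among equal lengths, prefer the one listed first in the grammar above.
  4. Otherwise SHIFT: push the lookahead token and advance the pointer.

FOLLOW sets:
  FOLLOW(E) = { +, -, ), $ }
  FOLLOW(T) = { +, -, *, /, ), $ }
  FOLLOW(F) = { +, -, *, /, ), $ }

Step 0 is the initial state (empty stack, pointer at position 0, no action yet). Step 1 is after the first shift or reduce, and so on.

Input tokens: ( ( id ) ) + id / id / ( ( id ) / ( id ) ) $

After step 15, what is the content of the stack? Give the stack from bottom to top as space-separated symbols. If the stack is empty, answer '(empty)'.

Step 1: shift (. Stack=[(] ptr=1 lookahead=( remaining=[( id ) ) + id / id / ( ( id ) / ( id ) ) $]
Step 2: shift (. Stack=[( (] ptr=2 lookahead=id remaining=[id ) ) + id / id / ( ( id ) / ( id ) ) $]
Step 3: shift id. Stack=[( ( id] ptr=3 lookahead=) remaining=[) ) + id / id / ( ( id ) / ( id ) ) $]
Step 4: reduce F->id. Stack=[( ( F] ptr=3 lookahead=) remaining=[) ) + id / id / ( ( id ) / ( id ) ) $]
Step 5: reduce T->F. Stack=[( ( T] ptr=3 lookahead=) remaining=[) ) + id / id / ( ( id ) / ( id ) ) $]
Step 6: reduce E->T. Stack=[( ( E] ptr=3 lookahead=) remaining=[) ) + id / id / ( ( id ) / ( id ) ) $]
Step 7: shift ). Stack=[( ( E )] ptr=4 lookahead=) remaining=[) + id / id / ( ( id ) / ( id ) ) $]
Step 8: reduce F->( E ). Stack=[( F] ptr=4 lookahead=) remaining=[) + id / id / ( ( id ) / ( id ) ) $]
Step 9: reduce T->F. Stack=[( T] ptr=4 lookahead=) remaining=[) + id / id / ( ( id ) / ( id ) ) $]
Step 10: reduce E->T. Stack=[( E] ptr=4 lookahead=) remaining=[) + id / id / ( ( id ) / ( id ) ) $]
Step 11: shift ). Stack=[( E )] ptr=5 lookahead=+ remaining=[+ id / id / ( ( id ) / ( id ) ) $]
Step 12: reduce F->( E ). Stack=[F] ptr=5 lookahead=+ remaining=[+ id / id / ( ( id ) / ( id ) ) $]
Step 13: reduce T->F. Stack=[T] ptr=5 lookahead=+ remaining=[+ id / id / ( ( id ) / ( id ) ) $]
Step 14: reduce E->T. Stack=[E] ptr=5 lookahead=+ remaining=[+ id / id / ( ( id ) / ( id ) ) $]
Step 15: shift +. Stack=[E +] ptr=6 lookahead=id remaining=[id / id / ( ( id ) / ( id ) ) $]

Answer: E +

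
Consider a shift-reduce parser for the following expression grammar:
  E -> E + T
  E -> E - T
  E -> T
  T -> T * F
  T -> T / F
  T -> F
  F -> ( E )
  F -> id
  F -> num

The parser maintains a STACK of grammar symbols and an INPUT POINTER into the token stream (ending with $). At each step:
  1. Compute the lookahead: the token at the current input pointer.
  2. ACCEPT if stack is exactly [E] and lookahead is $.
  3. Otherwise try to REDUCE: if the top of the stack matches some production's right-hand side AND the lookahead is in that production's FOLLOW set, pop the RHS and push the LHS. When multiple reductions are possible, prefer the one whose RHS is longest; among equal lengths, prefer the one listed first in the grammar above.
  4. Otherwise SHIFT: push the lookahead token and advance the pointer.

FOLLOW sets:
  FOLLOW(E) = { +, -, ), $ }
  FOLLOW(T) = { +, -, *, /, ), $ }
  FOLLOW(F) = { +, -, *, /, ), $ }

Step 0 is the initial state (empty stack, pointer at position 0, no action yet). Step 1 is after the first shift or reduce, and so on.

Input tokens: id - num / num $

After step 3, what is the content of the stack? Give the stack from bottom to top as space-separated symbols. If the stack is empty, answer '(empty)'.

Step 1: shift id. Stack=[id] ptr=1 lookahead=- remaining=[- num / num $]
Step 2: reduce F->id. Stack=[F] ptr=1 lookahead=- remaining=[- num / num $]
Step 3: reduce T->F. Stack=[T] ptr=1 lookahead=- remaining=[- num / num $]

Answer: T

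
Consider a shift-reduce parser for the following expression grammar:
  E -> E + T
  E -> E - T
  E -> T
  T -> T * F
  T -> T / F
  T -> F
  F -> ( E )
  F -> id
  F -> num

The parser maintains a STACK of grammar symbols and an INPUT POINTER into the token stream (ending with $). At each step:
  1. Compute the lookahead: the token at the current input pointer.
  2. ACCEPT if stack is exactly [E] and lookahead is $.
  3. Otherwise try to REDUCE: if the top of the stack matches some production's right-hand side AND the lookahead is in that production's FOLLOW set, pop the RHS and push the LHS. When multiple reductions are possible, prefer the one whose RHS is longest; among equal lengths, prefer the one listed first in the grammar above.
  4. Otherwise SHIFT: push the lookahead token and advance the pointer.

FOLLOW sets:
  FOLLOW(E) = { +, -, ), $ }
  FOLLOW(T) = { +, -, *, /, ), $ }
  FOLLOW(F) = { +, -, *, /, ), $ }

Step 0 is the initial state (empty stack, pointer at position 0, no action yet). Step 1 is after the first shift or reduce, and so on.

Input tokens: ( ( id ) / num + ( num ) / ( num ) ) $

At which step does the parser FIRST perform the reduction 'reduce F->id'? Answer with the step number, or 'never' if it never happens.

Step 1: shift (. Stack=[(] ptr=1 lookahead=( remaining=[( id ) / num + ( num ) / ( num ) ) $]
Step 2: shift (. Stack=[( (] ptr=2 lookahead=id remaining=[id ) / num + ( num ) / ( num ) ) $]
Step 3: shift id. Stack=[( ( id] ptr=3 lookahead=) remaining=[) / num + ( num ) / ( num ) ) $]
Step 4: reduce F->id. Stack=[( ( F] ptr=3 lookahead=) remaining=[) / num + ( num ) / ( num ) ) $]

Answer: 4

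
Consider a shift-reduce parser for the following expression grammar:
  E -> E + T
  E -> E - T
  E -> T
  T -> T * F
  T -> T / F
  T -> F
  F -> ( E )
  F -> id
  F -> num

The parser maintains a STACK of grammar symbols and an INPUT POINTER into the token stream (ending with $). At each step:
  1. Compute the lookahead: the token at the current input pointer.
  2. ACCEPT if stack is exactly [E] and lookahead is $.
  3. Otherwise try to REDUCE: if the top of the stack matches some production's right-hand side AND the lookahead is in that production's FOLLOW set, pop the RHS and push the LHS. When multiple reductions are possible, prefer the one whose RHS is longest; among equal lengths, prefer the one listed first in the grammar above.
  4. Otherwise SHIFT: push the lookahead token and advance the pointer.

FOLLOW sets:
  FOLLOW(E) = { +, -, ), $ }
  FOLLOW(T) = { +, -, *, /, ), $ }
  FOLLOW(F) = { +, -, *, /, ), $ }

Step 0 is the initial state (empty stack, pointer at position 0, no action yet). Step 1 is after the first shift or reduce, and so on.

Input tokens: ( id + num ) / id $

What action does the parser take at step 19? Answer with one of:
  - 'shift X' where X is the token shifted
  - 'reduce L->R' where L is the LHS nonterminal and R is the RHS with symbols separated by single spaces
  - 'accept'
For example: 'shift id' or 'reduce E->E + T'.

Answer: accept

Derivation:
Step 1: shift (. Stack=[(] ptr=1 lookahead=id remaining=[id + num ) / id $]
Step 2: shift id. Stack=[( id] ptr=2 lookahead=+ remaining=[+ num ) / id $]
Step 3: reduce F->id. Stack=[( F] ptr=2 lookahead=+ remaining=[+ num ) / id $]
Step 4: reduce T->F. Stack=[( T] ptr=2 lookahead=+ remaining=[+ num ) / id $]
Step 5: reduce E->T. Stack=[( E] ptr=2 lookahead=+ remaining=[+ num ) / id $]
Step 6: shift +. Stack=[( E +] ptr=3 lookahead=num remaining=[num ) / id $]
Step 7: shift num. Stack=[( E + num] ptr=4 lookahead=) remaining=[) / id $]
Step 8: reduce F->num. Stack=[( E + F] ptr=4 lookahead=) remaining=[) / id $]
Step 9: reduce T->F. Stack=[( E + T] ptr=4 lookahead=) remaining=[) / id $]
Step 10: reduce E->E + T. Stack=[( E] ptr=4 lookahead=) remaining=[) / id $]
Step 11: shift ). Stack=[( E )] ptr=5 lookahead=/ remaining=[/ id $]
Step 12: reduce F->( E ). Stack=[F] ptr=5 lookahead=/ remaining=[/ id $]
Step 13: reduce T->F. Stack=[T] ptr=5 lookahead=/ remaining=[/ id $]
Step 14: shift /. Stack=[T /] ptr=6 lookahead=id remaining=[id $]
Step 15: shift id. Stack=[T / id] ptr=7 lookahead=$ remaining=[$]
Step 16: reduce F->id. Stack=[T / F] ptr=7 lookahead=$ remaining=[$]
Step 17: reduce T->T / F. Stack=[T] ptr=7 lookahead=$ remaining=[$]
Step 18: reduce E->T. Stack=[E] ptr=7 lookahead=$ remaining=[$]
Step 19: accept. Stack=[E] ptr=7 lookahead=$ remaining=[$]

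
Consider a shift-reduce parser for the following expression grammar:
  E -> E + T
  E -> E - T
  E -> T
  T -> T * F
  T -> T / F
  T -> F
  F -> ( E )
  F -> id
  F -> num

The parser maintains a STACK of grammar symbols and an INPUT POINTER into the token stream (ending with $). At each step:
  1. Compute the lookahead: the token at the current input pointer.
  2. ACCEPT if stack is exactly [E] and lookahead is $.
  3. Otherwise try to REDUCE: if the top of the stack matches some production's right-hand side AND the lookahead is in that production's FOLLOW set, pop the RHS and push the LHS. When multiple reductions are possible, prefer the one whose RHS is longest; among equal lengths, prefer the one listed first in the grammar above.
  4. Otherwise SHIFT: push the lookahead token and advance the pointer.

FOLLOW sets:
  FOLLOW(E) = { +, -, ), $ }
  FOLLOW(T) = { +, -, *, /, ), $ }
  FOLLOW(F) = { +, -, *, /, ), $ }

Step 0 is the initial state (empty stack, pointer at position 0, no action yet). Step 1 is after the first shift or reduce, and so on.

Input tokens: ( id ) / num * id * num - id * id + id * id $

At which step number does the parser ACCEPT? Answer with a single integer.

Step 1: shift (. Stack=[(] ptr=1 lookahead=id remaining=[id ) / num * id * num - id * id + id * id $]
Step 2: shift id. Stack=[( id] ptr=2 lookahead=) remaining=[) / num * id * num - id * id + id * id $]
Step 3: reduce F->id. Stack=[( F] ptr=2 lookahead=) remaining=[) / num * id * num - id * id + id * id $]
Step 4: reduce T->F. Stack=[( T] ptr=2 lookahead=) remaining=[) / num * id * num - id * id + id * id $]
Step 5: reduce E->T. Stack=[( E] ptr=2 lookahead=) remaining=[) / num * id * num - id * id + id * id $]
Step 6: shift ). Stack=[( E )] ptr=3 lookahead=/ remaining=[/ num * id * num - id * id + id * id $]
Step 7: reduce F->( E ). Stack=[F] ptr=3 lookahead=/ remaining=[/ num * id * num - id * id + id * id $]
Step 8: reduce T->F. Stack=[T] ptr=3 lookahead=/ remaining=[/ num * id * num - id * id + id * id $]
Step 9: shift /. Stack=[T /] ptr=4 lookahead=num remaining=[num * id * num - id * id + id * id $]
Step 10: shift num. Stack=[T / num] ptr=5 lookahead=* remaining=[* id * num - id * id + id * id $]
Step 11: reduce F->num. Stack=[T / F] ptr=5 lookahead=* remaining=[* id * num - id * id + id * id $]
Step 12: reduce T->T / F. Stack=[T] ptr=5 lookahead=* remaining=[* id * num - id * id + id * id $]
Step 13: shift *. Stack=[T *] ptr=6 lookahead=id remaining=[id * num - id * id + id * id $]
Step 14: shift id. Stack=[T * id] ptr=7 lookahead=* remaining=[* num - id * id + id * id $]
Step 15: reduce F->id. Stack=[T * F] ptr=7 lookahead=* remaining=[* num - id * id + id * id $]
Step 16: reduce T->T * F. Stack=[T] ptr=7 lookahead=* remaining=[* num - id * id + id * id $]
Step 17: shift *. Stack=[T *] ptr=8 lookahead=num remaining=[num - id * id + id * id $]
Step 18: shift num. Stack=[T * num] ptr=9 lookahead=- remaining=[- id * id + id * id $]
Step 19: reduce F->num. Stack=[T * F] ptr=9 lookahead=- remaining=[- id * id + id * id $]
Step 20: reduce T->T * F. Stack=[T] ptr=9 lookahead=- remaining=[- id * id + id * id $]
Step 21: reduce E->T. Stack=[E] ptr=9 lookahead=- remaining=[- id * id + id * id $]
Step 22: shift -. Stack=[E -] ptr=10 lookahead=id remaining=[id * id + id * id $]
Step 23: shift id. Stack=[E - id] ptr=11 lookahead=* remaining=[* id + id * id $]
Step 24: reduce F->id. Stack=[E - F] ptr=11 lookahead=* remaining=[* id + id * id $]
Step 25: reduce T->F. Stack=[E - T] ptr=11 lookahead=* remaining=[* id + id * id $]
Step 26: shift *. Stack=[E - T *] ptr=12 lookahead=id remaining=[id + id * id $]
Step 27: shift id. Stack=[E - T * id] ptr=13 lookahead=+ remaining=[+ id * id $]
Step 28: reduce F->id. Stack=[E - T * F] ptr=13 lookahead=+ remaining=[+ id * id $]
Step 29: reduce T->T * F. Stack=[E - T] ptr=13 lookahead=+ remaining=[+ id * id $]
Step 30: reduce E->E - T. Stack=[E] ptr=13 lookahead=+ remaining=[+ id * id $]
Step 31: shift +. Stack=[E +] ptr=14 lookahead=id remaining=[id * id $]
Step 32: shift id. Stack=[E + id] ptr=15 lookahead=* remaining=[* id $]
Step 33: reduce F->id. Stack=[E + F] ptr=15 lookahead=* remaining=[* id $]
Step 34: reduce T->F. Stack=[E + T] ptr=15 lookahead=* remaining=[* id $]
Step 35: shift *. Stack=[E + T *] ptr=16 lookahead=id remaining=[id $]
Step 36: shift id. Stack=[E + T * id] ptr=17 lookahead=$ remaining=[$]
Step 37: reduce F->id. Stack=[E + T * F] ptr=17 lookahead=$ remaining=[$]
Step 38: reduce T->T * F. Stack=[E + T] ptr=17 lookahead=$ remaining=[$]
Step 39: reduce E->E + T. Stack=[E] ptr=17 lookahead=$ remaining=[$]
Step 40: accept. Stack=[E] ptr=17 lookahead=$ remaining=[$]

Answer: 40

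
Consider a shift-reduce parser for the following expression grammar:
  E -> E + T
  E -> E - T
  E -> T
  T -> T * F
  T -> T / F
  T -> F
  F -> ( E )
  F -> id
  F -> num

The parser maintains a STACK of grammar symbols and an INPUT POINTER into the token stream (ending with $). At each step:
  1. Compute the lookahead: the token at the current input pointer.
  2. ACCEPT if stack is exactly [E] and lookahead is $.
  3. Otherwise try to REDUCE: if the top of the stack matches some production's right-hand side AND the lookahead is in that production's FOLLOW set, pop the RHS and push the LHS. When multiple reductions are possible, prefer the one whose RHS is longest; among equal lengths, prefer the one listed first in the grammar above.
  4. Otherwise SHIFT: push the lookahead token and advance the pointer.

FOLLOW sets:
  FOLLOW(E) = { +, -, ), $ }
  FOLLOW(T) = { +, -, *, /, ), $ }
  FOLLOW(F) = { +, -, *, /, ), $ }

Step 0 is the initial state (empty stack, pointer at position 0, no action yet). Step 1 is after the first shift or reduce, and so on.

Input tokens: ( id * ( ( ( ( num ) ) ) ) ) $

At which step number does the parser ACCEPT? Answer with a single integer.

Step 1: shift (. Stack=[(] ptr=1 lookahead=id remaining=[id * ( ( ( ( num ) ) ) ) ) $]
Step 2: shift id. Stack=[( id] ptr=2 lookahead=* remaining=[* ( ( ( ( num ) ) ) ) ) $]
Step 3: reduce F->id. Stack=[( F] ptr=2 lookahead=* remaining=[* ( ( ( ( num ) ) ) ) ) $]
Step 4: reduce T->F. Stack=[( T] ptr=2 lookahead=* remaining=[* ( ( ( ( num ) ) ) ) ) $]
Step 5: shift *. Stack=[( T *] ptr=3 lookahead=( remaining=[( ( ( ( num ) ) ) ) ) $]
Step 6: shift (. Stack=[( T * (] ptr=4 lookahead=( remaining=[( ( ( num ) ) ) ) ) $]
Step 7: shift (. Stack=[( T * ( (] ptr=5 lookahead=( remaining=[( ( num ) ) ) ) ) $]
Step 8: shift (. Stack=[( T * ( ( (] ptr=6 lookahead=( remaining=[( num ) ) ) ) ) $]
Step 9: shift (. Stack=[( T * ( ( ( (] ptr=7 lookahead=num remaining=[num ) ) ) ) ) $]
Step 10: shift num. Stack=[( T * ( ( ( ( num] ptr=8 lookahead=) remaining=[) ) ) ) ) $]
Step 11: reduce F->num. Stack=[( T * ( ( ( ( F] ptr=8 lookahead=) remaining=[) ) ) ) ) $]
Step 12: reduce T->F. Stack=[( T * ( ( ( ( T] ptr=8 lookahead=) remaining=[) ) ) ) ) $]
Step 13: reduce E->T. Stack=[( T * ( ( ( ( E] ptr=8 lookahead=) remaining=[) ) ) ) ) $]
Step 14: shift ). Stack=[( T * ( ( ( ( E )] ptr=9 lookahead=) remaining=[) ) ) ) $]
Step 15: reduce F->( E ). Stack=[( T * ( ( ( F] ptr=9 lookahead=) remaining=[) ) ) ) $]
Step 16: reduce T->F. Stack=[( T * ( ( ( T] ptr=9 lookahead=) remaining=[) ) ) ) $]
Step 17: reduce E->T. Stack=[( T * ( ( ( E] ptr=9 lookahead=) remaining=[) ) ) ) $]
Step 18: shift ). Stack=[( T * ( ( ( E )] ptr=10 lookahead=) remaining=[) ) ) $]
Step 19: reduce F->( E ). Stack=[( T * ( ( F] ptr=10 lookahead=) remaining=[) ) ) $]
Step 20: reduce T->F. Stack=[( T * ( ( T] ptr=10 lookahead=) remaining=[) ) ) $]
Step 21: reduce E->T. Stack=[( T * ( ( E] ptr=10 lookahead=) remaining=[) ) ) $]
Step 22: shift ). Stack=[( T * ( ( E )] ptr=11 lookahead=) remaining=[) ) $]
Step 23: reduce F->( E ). Stack=[( T * ( F] ptr=11 lookahead=) remaining=[) ) $]
Step 24: reduce T->F. Stack=[( T * ( T] ptr=11 lookahead=) remaining=[) ) $]
Step 25: reduce E->T. Stack=[( T * ( E] ptr=11 lookahead=) remaining=[) ) $]
Step 26: shift ). Stack=[( T * ( E )] ptr=12 lookahead=) remaining=[) $]
Step 27: reduce F->( E ). Stack=[( T * F] ptr=12 lookahead=) remaining=[) $]
Step 28: reduce T->T * F. Stack=[( T] ptr=12 lookahead=) remaining=[) $]
Step 29: reduce E->T. Stack=[( E] ptr=12 lookahead=) remaining=[) $]
Step 30: shift ). Stack=[( E )] ptr=13 lookahead=$ remaining=[$]
Step 31: reduce F->( E ). Stack=[F] ptr=13 lookahead=$ remaining=[$]
Step 32: reduce T->F. Stack=[T] ptr=13 lookahead=$ remaining=[$]
Step 33: reduce E->T. Stack=[E] ptr=13 lookahead=$ remaining=[$]
Step 34: accept. Stack=[E] ptr=13 lookahead=$ remaining=[$]

Answer: 34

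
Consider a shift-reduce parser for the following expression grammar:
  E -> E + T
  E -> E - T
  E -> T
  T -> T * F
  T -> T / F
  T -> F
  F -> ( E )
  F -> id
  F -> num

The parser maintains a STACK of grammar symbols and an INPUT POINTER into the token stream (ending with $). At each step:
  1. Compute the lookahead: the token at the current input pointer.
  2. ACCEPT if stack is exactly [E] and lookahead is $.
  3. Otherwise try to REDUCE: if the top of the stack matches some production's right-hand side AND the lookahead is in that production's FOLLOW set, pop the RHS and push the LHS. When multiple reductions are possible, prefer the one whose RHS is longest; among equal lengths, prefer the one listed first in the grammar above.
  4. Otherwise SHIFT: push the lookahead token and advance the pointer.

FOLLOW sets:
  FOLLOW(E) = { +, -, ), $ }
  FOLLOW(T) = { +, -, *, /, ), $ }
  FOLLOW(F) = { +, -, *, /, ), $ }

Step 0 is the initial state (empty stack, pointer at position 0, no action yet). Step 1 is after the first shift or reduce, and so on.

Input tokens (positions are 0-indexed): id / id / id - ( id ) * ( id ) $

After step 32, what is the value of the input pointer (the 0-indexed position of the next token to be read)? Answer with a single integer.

Step 1: shift id. Stack=[id] ptr=1 lookahead=/ remaining=[/ id / id - ( id ) * ( id ) $]
Step 2: reduce F->id. Stack=[F] ptr=1 lookahead=/ remaining=[/ id / id - ( id ) * ( id ) $]
Step 3: reduce T->F. Stack=[T] ptr=1 lookahead=/ remaining=[/ id / id - ( id ) * ( id ) $]
Step 4: shift /. Stack=[T /] ptr=2 lookahead=id remaining=[id / id - ( id ) * ( id ) $]
Step 5: shift id. Stack=[T / id] ptr=3 lookahead=/ remaining=[/ id - ( id ) * ( id ) $]
Step 6: reduce F->id. Stack=[T / F] ptr=3 lookahead=/ remaining=[/ id - ( id ) * ( id ) $]
Step 7: reduce T->T / F. Stack=[T] ptr=3 lookahead=/ remaining=[/ id - ( id ) * ( id ) $]
Step 8: shift /. Stack=[T /] ptr=4 lookahead=id remaining=[id - ( id ) * ( id ) $]
Step 9: shift id. Stack=[T / id] ptr=5 lookahead=- remaining=[- ( id ) * ( id ) $]
Step 10: reduce F->id. Stack=[T / F] ptr=5 lookahead=- remaining=[- ( id ) * ( id ) $]
Step 11: reduce T->T / F. Stack=[T] ptr=5 lookahead=- remaining=[- ( id ) * ( id ) $]
Step 12: reduce E->T. Stack=[E] ptr=5 lookahead=- remaining=[- ( id ) * ( id ) $]
Step 13: shift -. Stack=[E -] ptr=6 lookahead=( remaining=[( id ) * ( id ) $]
Step 14: shift (. Stack=[E - (] ptr=7 lookahead=id remaining=[id ) * ( id ) $]
Step 15: shift id. Stack=[E - ( id] ptr=8 lookahead=) remaining=[) * ( id ) $]
Step 16: reduce F->id. Stack=[E - ( F] ptr=8 lookahead=) remaining=[) * ( id ) $]
Step 17: reduce T->F. Stack=[E - ( T] ptr=8 lookahead=) remaining=[) * ( id ) $]
Step 18: reduce E->T. Stack=[E - ( E] ptr=8 lookahead=) remaining=[) * ( id ) $]
Step 19: shift ). Stack=[E - ( E )] ptr=9 lookahead=* remaining=[* ( id ) $]
Step 20: reduce F->( E ). Stack=[E - F] ptr=9 lookahead=* remaining=[* ( id ) $]
Step 21: reduce T->F. Stack=[E - T] ptr=9 lookahead=* remaining=[* ( id ) $]
Step 22: shift *. Stack=[E - T *] ptr=10 lookahead=( remaining=[( id ) $]
Step 23: shift (. Stack=[E - T * (] ptr=11 lookahead=id remaining=[id ) $]
Step 24: shift id. Stack=[E - T * ( id] ptr=12 lookahead=) remaining=[) $]
Step 25: reduce F->id. Stack=[E - T * ( F] ptr=12 lookahead=) remaining=[) $]
Step 26: reduce T->F. Stack=[E - T * ( T] ptr=12 lookahead=) remaining=[) $]
Step 27: reduce E->T. Stack=[E - T * ( E] ptr=12 lookahead=) remaining=[) $]
Step 28: shift ). Stack=[E - T * ( E )] ptr=13 lookahead=$ remaining=[$]
Step 29: reduce F->( E ). Stack=[E - T * F] ptr=13 lookahead=$ remaining=[$]
Step 30: reduce T->T * F. Stack=[E - T] ptr=13 lookahead=$ remaining=[$]
Step 31: reduce E->E - T. Stack=[E] ptr=13 lookahead=$ remaining=[$]
Step 32: accept. Stack=[E] ptr=13 lookahead=$ remaining=[$]

Answer: 13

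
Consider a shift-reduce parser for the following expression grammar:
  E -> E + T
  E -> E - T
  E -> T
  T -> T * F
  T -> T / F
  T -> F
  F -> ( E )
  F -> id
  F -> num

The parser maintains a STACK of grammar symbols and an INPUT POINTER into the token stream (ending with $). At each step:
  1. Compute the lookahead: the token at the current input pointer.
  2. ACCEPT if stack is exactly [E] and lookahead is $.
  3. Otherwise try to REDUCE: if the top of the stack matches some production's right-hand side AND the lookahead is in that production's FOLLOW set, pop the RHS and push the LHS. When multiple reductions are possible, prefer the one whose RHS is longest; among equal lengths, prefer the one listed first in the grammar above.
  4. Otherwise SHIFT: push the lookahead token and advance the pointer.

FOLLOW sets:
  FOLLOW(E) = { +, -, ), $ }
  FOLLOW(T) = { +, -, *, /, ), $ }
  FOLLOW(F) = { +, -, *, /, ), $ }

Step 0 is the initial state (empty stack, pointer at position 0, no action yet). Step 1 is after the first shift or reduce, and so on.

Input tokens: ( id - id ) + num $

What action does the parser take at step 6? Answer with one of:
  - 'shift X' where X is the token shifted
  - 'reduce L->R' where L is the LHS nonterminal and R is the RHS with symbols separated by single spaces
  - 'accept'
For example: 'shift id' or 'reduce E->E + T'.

Step 1: shift (. Stack=[(] ptr=1 lookahead=id remaining=[id - id ) + num $]
Step 2: shift id. Stack=[( id] ptr=2 lookahead=- remaining=[- id ) + num $]
Step 3: reduce F->id. Stack=[( F] ptr=2 lookahead=- remaining=[- id ) + num $]
Step 4: reduce T->F. Stack=[( T] ptr=2 lookahead=- remaining=[- id ) + num $]
Step 5: reduce E->T. Stack=[( E] ptr=2 lookahead=- remaining=[- id ) + num $]
Step 6: shift -. Stack=[( E -] ptr=3 lookahead=id remaining=[id ) + num $]

Answer: shift -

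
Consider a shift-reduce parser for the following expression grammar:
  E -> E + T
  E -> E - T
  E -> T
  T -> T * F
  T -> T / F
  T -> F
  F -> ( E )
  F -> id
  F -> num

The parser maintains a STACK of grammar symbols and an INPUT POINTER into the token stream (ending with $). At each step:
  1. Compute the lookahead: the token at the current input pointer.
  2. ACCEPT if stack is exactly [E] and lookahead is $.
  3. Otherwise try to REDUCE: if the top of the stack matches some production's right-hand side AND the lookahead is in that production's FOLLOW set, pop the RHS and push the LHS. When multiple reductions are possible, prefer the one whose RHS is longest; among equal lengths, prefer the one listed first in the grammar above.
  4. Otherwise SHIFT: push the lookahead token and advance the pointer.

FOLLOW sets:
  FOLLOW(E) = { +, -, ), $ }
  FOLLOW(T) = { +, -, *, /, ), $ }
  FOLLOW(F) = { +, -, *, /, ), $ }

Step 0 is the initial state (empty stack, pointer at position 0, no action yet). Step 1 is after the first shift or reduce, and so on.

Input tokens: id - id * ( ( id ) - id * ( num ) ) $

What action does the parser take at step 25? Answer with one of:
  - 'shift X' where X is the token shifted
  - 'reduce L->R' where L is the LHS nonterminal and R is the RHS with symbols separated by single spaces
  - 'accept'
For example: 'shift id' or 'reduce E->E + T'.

Answer: shift (

Derivation:
Step 1: shift id. Stack=[id] ptr=1 lookahead=- remaining=[- id * ( ( id ) - id * ( num ) ) $]
Step 2: reduce F->id. Stack=[F] ptr=1 lookahead=- remaining=[- id * ( ( id ) - id * ( num ) ) $]
Step 3: reduce T->F. Stack=[T] ptr=1 lookahead=- remaining=[- id * ( ( id ) - id * ( num ) ) $]
Step 4: reduce E->T. Stack=[E] ptr=1 lookahead=- remaining=[- id * ( ( id ) - id * ( num ) ) $]
Step 5: shift -. Stack=[E -] ptr=2 lookahead=id remaining=[id * ( ( id ) - id * ( num ) ) $]
Step 6: shift id. Stack=[E - id] ptr=3 lookahead=* remaining=[* ( ( id ) - id * ( num ) ) $]
Step 7: reduce F->id. Stack=[E - F] ptr=3 lookahead=* remaining=[* ( ( id ) - id * ( num ) ) $]
Step 8: reduce T->F. Stack=[E - T] ptr=3 lookahead=* remaining=[* ( ( id ) - id * ( num ) ) $]
Step 9: shift *. Stack=[E - T *] ptr=4 lookahead=( remaining=[( ( id ) - id * ( num ) ) $]
Step 10: shift (. Stack=[E - T * (] ptr=5 lookahead=( remaining=[( id ) - id * ( num ) ) $]
Step 11: shift (. Stack=[E - T * ( (] ptr=6 lookahead=id remaining=[id ) - id * ( num ) ) $]
Step 12: shift id. Stack=[E - T * ( ( id] ptr=7 lookahead=) remaining=[) - id * ( num ) ) $]
Step 13: reduce F->id. Stack=[E - T * ( ( F] ptr=7 lookahead=) remaining=[) - id * ( num ) ) $]
Step 14: reduce T->F. Stack=[E - T * ( ( T] ptr=7 lookahead=) remaining=[) - id * ( num ) ) $]
Step 15: reduce E->T. Stack=[E - T * ( ( E] ptr=7 lookahead=) remaining=[) - id * ( num ) ) $]
Step 16: shift ). Stack=[E - T * ( ( E )] ptr=8 lookahead=- remaining=[- id * ( num ) ) $]
Step 17: reduce F->( E ). Stack=[E - T * ( F] ptr=8 lookahead=- remaining=[- id * ( num ) ) $]
Step 18: reduce T->F. Stack=[E - T * ( T] ptr=8 lookahead=- remaining=[- id * ( num ) ) $]
Step 19: reduce E->T. Stack=[E - T * ( E] ptr=8 lookahead=- remaining=[- id * ( num ) ) $]
Step 20: shift -. Stack=[E - T * ( E -] ptr=9 lookahead=id remaining=[id * ( num ) ) $]
Step 21: shift id. Stack=[E - T * ( E - id] ptr=10 lookahead=* remaining=[* ( num ) ) $]
Step 22: reduce F->id. Stack=[E - T * ( E - F] ptr=10 lookahead=* remaining=[* ( num ) ) $]
Step 23: reduce T->F. Stack=[E - T * ( E - T] ptr=10 lookahead=* remaining=[* ( num ) ) $]
Step 24: shift *. Stack=[E - T * ( E - T *] ptr=11 lookahead=( remaining=[( num ) ) $]
Step 25: shift (. Stack=[E - T * ( E - T * (] ptr=12 lookahead=num remaining=[num ) ) $]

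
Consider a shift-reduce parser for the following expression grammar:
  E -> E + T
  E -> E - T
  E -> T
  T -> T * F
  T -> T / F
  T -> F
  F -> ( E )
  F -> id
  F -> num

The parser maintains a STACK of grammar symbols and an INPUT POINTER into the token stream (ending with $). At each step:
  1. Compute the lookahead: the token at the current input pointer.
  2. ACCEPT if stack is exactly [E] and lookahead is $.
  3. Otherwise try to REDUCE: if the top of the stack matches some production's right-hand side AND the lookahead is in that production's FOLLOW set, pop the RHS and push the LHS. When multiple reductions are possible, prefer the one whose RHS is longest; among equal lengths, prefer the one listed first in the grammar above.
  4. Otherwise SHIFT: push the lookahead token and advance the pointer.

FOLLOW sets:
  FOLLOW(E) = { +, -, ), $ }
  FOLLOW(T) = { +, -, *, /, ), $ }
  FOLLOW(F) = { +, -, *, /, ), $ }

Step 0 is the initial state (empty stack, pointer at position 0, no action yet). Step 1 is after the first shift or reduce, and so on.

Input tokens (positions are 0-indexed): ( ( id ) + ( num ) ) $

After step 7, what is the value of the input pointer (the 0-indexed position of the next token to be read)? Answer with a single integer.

Step 1: shift (. Stack=[(] ptr=1 lookahead=( remaining=[( id ) + ( num ) ) $]
Step 2: shift (. Stack=[( (] ptr=2 lookahead=id remaining=[id ) + ( num ) ) $]
Step 3: shift id. Stack=[( ( id] ptr=3 lookahead=) remaining=[) + ( num ) ) $]
Step 4: reduce F->id. Stack=[( ( F] ptr=3 lookahead=) remaining=[) + ( num ) ) $]
Step 5: reduce T->F. Stack=[( ( T] ptr=3 lookahead=) remaining=[) + ( num ) ) $]
Step 6: reduce E->T. Stack=[( ( E] ptr=3 lookahead=) remaining=[) + ( num ) ) $]
Step 7: shift ). Stack=[( ( E )] ptr=4 lookahead=+ remaining=[+ ( num ) ) $]

Answer: 4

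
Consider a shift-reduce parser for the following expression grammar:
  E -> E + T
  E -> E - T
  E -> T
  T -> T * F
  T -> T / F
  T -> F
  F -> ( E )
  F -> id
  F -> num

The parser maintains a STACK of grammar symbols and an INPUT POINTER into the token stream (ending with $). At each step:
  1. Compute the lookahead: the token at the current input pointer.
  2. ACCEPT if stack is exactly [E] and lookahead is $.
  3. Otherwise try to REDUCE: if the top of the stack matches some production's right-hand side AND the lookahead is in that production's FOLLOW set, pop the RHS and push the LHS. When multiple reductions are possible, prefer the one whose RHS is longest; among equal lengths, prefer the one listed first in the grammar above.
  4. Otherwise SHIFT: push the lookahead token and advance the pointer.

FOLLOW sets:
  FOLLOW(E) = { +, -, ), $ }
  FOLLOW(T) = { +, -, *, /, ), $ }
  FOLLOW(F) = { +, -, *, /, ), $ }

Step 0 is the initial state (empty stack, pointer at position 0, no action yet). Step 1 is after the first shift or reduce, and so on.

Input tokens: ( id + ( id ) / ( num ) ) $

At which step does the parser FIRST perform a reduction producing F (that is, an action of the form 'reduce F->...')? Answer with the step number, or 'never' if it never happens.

Answer: 3

Derivation:
Step 1: shift (. Stack=[(] ptr=1 lookahead=id remaining=[id + ( id ) / ( num ) ) $]
Step 2: shift id. Stack=[( id] ptr=2 lookahead=+ remaining=[+ ( id ) / ( num ) ) $]
Step 3: reduce F->id. Stack=[( F] ptr=2 lookahead=+ remaining=[+ ( id ) / ( num ) ) $]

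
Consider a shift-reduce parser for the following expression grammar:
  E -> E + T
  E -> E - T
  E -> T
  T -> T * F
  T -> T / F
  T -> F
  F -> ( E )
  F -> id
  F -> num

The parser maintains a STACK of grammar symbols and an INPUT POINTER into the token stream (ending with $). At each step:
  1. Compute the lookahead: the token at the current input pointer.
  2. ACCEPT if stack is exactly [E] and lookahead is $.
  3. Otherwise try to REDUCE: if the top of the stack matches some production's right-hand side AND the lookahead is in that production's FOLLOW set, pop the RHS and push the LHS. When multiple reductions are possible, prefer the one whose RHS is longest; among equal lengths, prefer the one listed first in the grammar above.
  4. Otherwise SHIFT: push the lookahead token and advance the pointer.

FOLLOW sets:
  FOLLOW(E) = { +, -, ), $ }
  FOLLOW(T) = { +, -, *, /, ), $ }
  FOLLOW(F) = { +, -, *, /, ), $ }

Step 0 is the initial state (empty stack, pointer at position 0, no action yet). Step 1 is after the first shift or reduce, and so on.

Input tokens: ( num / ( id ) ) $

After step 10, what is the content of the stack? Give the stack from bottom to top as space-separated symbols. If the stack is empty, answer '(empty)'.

Answer: ( T / ( E

Derivation:
Step 1: shift (. Stack=[(] ptr=1 lookahead=num remaining=[num / ( id ) ) $]
Step 2: shift num. Stack=[( num] ptr=2 lookahead=/ remaining=[/ ( id ) ) $]
Step 3: reduce F->num. Stack=[( F] ptr=2 lookahead=/ remaining=[/ ( id ) ) $]
Step 4: reduce T->F. Stack=[( T] ptr=2 lookahead=/ remaining=[/ ( id ) ) $]
Step 5: shift /. Stack=[( T /] ptr=3 lookahead=( remaining=[( id ) ) $]
Step 6: shift (. Stack=[( T / (] ptr=4 lookahead=id remaining=[id ) ) $]
Step 7: shift id. Stack=[( T / ( id] ptr=5 lookahead=) remaining=[) ) $]
Step 8: reduce F->id. Stack=[( T / ( F] ptr=5 lookahead=) remaining=[) ) $]
Step 9: reduce T->F. Stack=[( T / ( T] ptr=5 lookahead=) remaining=[) ) $]
Step 10: reduce E->T. Stack=[( T / ( E] ptr=5 lookahead=) remaining=[) ) $]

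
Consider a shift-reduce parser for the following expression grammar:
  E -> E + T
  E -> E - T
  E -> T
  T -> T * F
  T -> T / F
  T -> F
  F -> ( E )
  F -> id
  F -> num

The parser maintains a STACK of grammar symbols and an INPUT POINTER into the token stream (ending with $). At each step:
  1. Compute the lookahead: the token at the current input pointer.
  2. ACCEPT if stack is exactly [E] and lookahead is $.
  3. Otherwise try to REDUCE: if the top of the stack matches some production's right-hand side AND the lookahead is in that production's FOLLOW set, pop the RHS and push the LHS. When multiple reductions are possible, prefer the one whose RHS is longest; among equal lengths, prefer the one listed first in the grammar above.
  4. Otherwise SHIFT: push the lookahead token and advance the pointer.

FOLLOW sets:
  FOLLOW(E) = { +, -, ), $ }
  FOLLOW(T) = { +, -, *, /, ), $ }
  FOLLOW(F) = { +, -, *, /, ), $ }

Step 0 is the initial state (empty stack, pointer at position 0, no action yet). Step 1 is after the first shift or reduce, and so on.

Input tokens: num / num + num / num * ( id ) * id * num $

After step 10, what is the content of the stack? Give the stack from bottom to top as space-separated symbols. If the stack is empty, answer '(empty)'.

Answer: E + num

Derivation:
Step 1: shift num. Stack=[num] ptr=1 lookahead=/ remaining=[/ num + num / num * ( id ) * id * num $]
Step 2: reduce F->num. Stack=[F] ptr=1 lookahead=/ remaining=[/ num + num / num * ( id ) * id * num $]
Step 3: reduce T->F. Stack=[T] ptr=1 lookahead=/ remaining=[/ num + num / num * ( id ) * id * num $]
Step 4: shift /. Stack=[T /] ptr=2 lookahead=num remaining=[num + num / num * ( id ) * id * num $]
Step 5: shift num. Stack=[T / num] ptr=3 lookahead=+ remaining=[+ num / num * ( id ) * id * num $]
Step 6: reduce F->num. Stack=[T / F] ptr=3 lookahead=+ remaining=[+ num / num * ( id ) * id * num $]
Step 7: reduce T->T / F. Stack=[T] ptr=3 lookahead=+ remaining=[+ num / num * ( id ) * id * num $]
Step 8: reduce E->T. Stack=[E] ptr=3 lookahead=+ remaining=[+ num / num * ( id ) * id * num $]
Step 9: shift +. Stack=[E +] ptr=4 lookahead=num remaining=[num / num * ( id ) * id * num $]
Step 10: shift num. Stack=[E + num] ptr=5 lookahead=/ remaining=[/ num * ( id ) * id * num $]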